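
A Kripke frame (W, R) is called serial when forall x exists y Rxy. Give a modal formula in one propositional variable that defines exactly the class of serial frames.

□ψ → ◇ψ

This is seriality; the standard corresponding axiom is D: □ψ → ◇ψ.
Suppose □ψ→◇ψ is valid. At any x set V(ψ)=W. Then □ψ at x, so ◇ψ at x, so x has a successor.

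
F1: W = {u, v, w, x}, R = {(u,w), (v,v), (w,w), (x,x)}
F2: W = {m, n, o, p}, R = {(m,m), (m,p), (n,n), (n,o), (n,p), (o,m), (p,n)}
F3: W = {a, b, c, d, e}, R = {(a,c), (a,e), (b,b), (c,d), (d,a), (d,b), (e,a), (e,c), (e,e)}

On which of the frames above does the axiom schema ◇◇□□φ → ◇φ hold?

This is the axiom for a generalized confluence (Geach) condition; its first-order frame correspondent is ∀x ∀y (xR²y → ∃w (yR²w ∧ xRw)).
F1: condition met.
F2: fails — oR²p but no w with pR²w and oRw.
F3: fails — aR²c but no w with cR²w and aRw.
Valid on: F1.

F1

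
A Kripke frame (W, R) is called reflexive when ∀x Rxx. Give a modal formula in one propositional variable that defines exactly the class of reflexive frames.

This is reflexivity; the standard corresponding axiom is T: □ψ → ψ.

□ψ → ψ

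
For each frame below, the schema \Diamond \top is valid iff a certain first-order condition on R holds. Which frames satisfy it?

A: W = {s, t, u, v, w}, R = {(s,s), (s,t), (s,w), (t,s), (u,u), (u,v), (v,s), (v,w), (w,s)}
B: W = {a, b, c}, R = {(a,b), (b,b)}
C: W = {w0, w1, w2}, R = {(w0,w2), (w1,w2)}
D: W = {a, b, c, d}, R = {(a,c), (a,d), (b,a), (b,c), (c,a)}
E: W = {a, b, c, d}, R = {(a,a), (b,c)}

A

This is the axiom for seriality; its first-order frame correspondent is \forall x \exists y Rxy.
A: condition met.
B: fails — world c has no successor.
C: fails — world w2 has no successor.
D: fails — world d has no successor.
E: fails — world c has no successor.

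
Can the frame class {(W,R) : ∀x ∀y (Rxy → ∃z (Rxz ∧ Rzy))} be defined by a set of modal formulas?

This is a Sahlqvist condition; the C4 axiom □□q → □q defines it.
Suppose □□q→□q is valid. Take Rxy and set V(q)={w : xR²w}. Then □□q at x, so □q at x, so q at y, i.e. ∃z(Rxz∧Rzy).

Yes — defined by □□q → □q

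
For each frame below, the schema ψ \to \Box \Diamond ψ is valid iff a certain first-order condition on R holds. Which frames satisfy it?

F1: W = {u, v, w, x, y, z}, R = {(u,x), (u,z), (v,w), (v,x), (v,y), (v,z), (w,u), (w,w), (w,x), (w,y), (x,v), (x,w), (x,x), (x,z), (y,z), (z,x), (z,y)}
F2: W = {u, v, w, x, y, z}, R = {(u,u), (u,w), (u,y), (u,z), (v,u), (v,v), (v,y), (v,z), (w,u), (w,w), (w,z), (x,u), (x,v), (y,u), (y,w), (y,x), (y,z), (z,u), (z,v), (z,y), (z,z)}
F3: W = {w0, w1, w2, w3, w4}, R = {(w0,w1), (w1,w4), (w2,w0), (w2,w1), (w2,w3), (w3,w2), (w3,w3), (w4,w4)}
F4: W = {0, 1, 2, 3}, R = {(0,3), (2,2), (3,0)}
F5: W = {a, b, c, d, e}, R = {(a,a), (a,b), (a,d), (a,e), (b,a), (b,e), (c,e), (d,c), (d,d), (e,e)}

F4

Frame correspondent (Sahlqvist): \forall x \forall y (Rxy \to Ryx) — i.e. symmetry.
F1: fails — Ruz but not Rzu.
F2: fails — Ryx but not Rxy.
F3: fails — Rw0w1 but not Rw1w0.
F4: condition met.
F5: fails — Rdc but not Rcd.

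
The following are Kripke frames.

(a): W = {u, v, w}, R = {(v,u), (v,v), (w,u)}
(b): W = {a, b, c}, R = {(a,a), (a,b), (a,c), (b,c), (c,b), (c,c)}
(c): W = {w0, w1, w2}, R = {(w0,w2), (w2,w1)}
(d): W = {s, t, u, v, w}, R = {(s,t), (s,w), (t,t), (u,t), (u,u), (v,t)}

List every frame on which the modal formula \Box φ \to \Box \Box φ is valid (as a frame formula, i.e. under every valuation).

This is the axiom for transitivity; its first-order frame correspondent is \forall x \forall y \forall z (Rxy \wedge Ryz \to Rxz).
(a): ✓.
(b): fails — Rbc and Rcb but not Rbb.
(c): fails — Rw0w2 and Rw2w1 but not Rw0w1.
(d): ✓.

(a), (d)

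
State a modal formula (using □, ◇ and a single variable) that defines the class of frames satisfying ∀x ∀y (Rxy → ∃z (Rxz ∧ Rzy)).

□□ψ → □ψ

The condition is density. The C4 schema □□ψ → □ψ defines it.
Suppose □□ψ→□ψ is valid. Take Rxy and set V(ψ)={w : xR²w}. Then □□ψ at x, so □ψ at x, so ψ at y, i.e. ∃z(Rxz∧Rzy).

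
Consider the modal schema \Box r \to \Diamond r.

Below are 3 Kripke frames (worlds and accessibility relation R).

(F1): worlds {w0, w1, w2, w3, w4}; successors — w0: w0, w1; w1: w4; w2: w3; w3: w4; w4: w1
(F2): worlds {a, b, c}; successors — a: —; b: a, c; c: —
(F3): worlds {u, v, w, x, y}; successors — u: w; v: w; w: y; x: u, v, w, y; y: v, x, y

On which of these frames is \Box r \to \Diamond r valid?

(F1), (F3)

Frame correspondent (Sahlqvist): \forall x \exists y Rxy — i.e. seriality.
(F1): holds.
(F2): fails — world a has no successor.
(F3): holds.
Valid on: (F1), (F3).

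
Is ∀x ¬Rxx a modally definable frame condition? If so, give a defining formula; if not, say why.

No — not modally definable

Modal frame validity is preserved under surjective bounded morphisms.
The 3-cycle (worlds s,t,u with s→t→u→s) is irreflexive, and the map sending every world to a single reflexive point • is a surjective bounded morphism (forth: every edge maps to (•,•); back: every world has a successor). So any modal formula valid on the 3-cycle is also valid on the reflexive point, which is not irreflexive.
So no modal formula (or set of formulas) defines exactly the irreflexive frames.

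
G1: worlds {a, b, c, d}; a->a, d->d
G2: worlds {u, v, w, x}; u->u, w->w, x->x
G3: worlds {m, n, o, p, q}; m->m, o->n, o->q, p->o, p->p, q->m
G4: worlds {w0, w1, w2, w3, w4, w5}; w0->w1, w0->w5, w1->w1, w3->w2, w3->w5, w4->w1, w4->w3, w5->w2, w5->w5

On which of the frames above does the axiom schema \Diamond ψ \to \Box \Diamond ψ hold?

This is the axiom for the Euclidean property; its first-order frame correspondent is \forall x \forall y \forall z (Rxy \wedge Rxz \to Ryz).
G1: condition met.
G2: condition met.
G3: fails — Ron and Ron but not Rnn.
G4: fails — Rw0w5 and Rw0w1 but not Rw5w1.
Valid on: G1, G2.

G1, G2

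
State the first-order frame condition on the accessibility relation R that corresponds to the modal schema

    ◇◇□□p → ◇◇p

This is a Sahlqvist (Geach-type) schema ◇^2□^2p → □^0◇^2p.
Minimal-valuation argument: fix x; take any y with xR^2y and any z with xR^0z. Set V(p) to the set of worlds R-reachable from y in exactly 2 steps. Then □^2p holds at y, so the antecedent holds at x; validity forces ◇^2p at z, giving a w with zR^2w and yR^2w.
First-order correspondent: ∀x ∀y (xR²y → ∃w (yR²w ∧ xR²w)).

∀x ∀y (xR²y → ∃w (yR²w ∧ xR²w))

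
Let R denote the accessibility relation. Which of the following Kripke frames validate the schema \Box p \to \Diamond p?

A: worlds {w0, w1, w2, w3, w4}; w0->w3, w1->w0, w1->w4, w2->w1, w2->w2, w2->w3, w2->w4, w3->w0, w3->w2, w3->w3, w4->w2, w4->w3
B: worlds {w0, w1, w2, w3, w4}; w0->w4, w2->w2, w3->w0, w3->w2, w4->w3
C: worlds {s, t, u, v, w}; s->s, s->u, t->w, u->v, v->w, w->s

Frame correspondent (Sahlqvist): \forall x \exists y Rxy — i.e. seriality.
A: satisfies the condition.
B: fails — world w1 has no successor.
C: satisfies the condition.
Valid on: A, C.

A, C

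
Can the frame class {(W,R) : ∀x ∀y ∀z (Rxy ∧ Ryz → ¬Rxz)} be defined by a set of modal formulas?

Not definable by any modal formula

Any modally definable frame class is closed under surjective bounded morphisms.
The 5-cycle (worlds s,t,u,v,w with s→t→u→v→w→s) is intransitive. Mapping every world to a single reflexive point • is a surjective bounded morphism; the reflexive point is not intransitive (R••∧R•• but R••).
So the class is not modally definable.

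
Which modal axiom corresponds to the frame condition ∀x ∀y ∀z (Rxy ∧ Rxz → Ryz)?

A defining formula is ◇p → □◇p (the 5 axiom).
Suppose ◇p→□◇p is valid. Take Rxy, Rxz and set V(p)={y}. Then ◇p at x, so □◇p at x, so ◇p at z, so some w with Rzw has p; w=y, i.e. Rzy. By symmetry of the argument, Ryz.

◇p → □◇p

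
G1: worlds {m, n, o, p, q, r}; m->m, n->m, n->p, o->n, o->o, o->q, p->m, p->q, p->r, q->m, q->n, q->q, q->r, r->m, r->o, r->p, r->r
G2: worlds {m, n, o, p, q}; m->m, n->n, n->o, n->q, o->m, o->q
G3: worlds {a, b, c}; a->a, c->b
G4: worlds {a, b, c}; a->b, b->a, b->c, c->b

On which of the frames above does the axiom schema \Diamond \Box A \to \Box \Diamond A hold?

The schema corresponds to convergence: \forall x \forall y \forall z (Rxy \wedge Rxz \to \exists w (Ryw \wedge Rzw)).
G1: fails — Ron and Roo but n and o have no common successor.
G2: fails — Rnn and Rnq but n and q have no common successor.
G3: fails — Rcb and Rcb but b and b have no common successor.
G4: holds.

G4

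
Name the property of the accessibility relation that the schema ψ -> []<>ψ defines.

Suppose ψ→□◇ψ is valid. Take Rxy and set V(ψ)={x}. Then ψ at x, so □◇ψ at x, so ◇ψ at y, so some z with Ryz has ψ; z=x, i.e. Ryx.
Conversely, on a frame with symmetry the schema holds at every world under every valuation.
So the correspondent is symmetry.

symmetry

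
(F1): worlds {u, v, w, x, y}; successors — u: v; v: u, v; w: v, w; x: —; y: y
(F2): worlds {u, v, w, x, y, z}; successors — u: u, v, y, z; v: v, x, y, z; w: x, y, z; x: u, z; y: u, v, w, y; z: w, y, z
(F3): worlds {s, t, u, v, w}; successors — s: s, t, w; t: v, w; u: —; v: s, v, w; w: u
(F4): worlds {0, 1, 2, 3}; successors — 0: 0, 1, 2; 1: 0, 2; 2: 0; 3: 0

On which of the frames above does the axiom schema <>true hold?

(F2), (F4)

The schema corresponds to seriality: forall x exists y Rxy.
(F1): fails — world x has no successor.
(F2): condition met.
(F3): fails — world u has no successor.
(F4): condition met.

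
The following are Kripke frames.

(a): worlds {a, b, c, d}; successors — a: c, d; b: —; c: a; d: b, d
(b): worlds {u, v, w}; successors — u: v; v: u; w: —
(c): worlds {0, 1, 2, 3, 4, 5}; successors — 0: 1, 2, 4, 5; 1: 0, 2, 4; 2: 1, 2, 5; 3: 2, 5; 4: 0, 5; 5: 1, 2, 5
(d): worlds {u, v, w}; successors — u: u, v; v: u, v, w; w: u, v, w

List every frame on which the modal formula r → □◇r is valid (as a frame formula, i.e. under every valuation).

This is the axiom for symmetry; its first-order frame correspondent is ∀x ∀y (Rxy → Ryx).
(a): fails — Rdb but not Rbd.
(b): condition met.
(c): fails — R32 but not R23.
(d): fails — Rwu but not Ruw.

(b)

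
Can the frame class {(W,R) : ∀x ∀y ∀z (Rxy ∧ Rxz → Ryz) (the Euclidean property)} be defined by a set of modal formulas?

The condition is the Euclidean property. A defining modal formula is ◇p → □◇p.
Suppose ◇p→□◇p is valid. Take Rxy, Rxz and set V(p)={y}. Then ◇p at x, so □◇p at x, so ◇p at z, so some w with Rzw has p; w=y, i.e. Rzy. By symmetry of the argument, Ryz.

Definable; ◇p → □◇p defines it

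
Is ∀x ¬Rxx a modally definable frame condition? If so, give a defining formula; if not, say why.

No

If a class were modally definable it would be closed under surjective bounded morphisms (Goldblatt–Thomason).
The 5-cycle (worlds s,t,u,v,w with s→t→u→v→w→s) is irreflexive, and the map sending every world to a single reflexive point • is a surjective bounded morphism (forth: every edge maps to (•,•); back: every world has a successor). So any modal formula valid on the 5-cycle is also valid on the reflexive point, which is not irreflexive.
Hence irreflexivity is not modally definable.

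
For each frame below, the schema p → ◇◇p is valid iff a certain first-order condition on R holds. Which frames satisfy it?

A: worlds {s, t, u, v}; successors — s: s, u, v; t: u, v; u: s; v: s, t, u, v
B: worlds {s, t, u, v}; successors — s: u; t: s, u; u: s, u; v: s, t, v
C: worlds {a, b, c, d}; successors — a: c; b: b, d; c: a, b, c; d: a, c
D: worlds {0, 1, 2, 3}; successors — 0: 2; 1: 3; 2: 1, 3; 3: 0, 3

Frame correspondent (Sahlqvist): ∀x ∃w (x = w ∧ xR²w) — i.e. a generalized confluence (Geach) condition.
A: condition met.
B: fails — at t but no w with t=w and tR²w.
C: fails — at d but no w with d=w and dR²w.
D: fails — at 0 but no w with 0=w and 0R²w.
Valid on: A.

A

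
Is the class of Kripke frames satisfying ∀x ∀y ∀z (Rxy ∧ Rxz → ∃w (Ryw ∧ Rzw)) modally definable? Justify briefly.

Yes — defined by ◇□p → □◇p

Yes: it is convergence, defined by the .2 schema ◇□p → □◇p.
Suppose ◇□p→□◇p is valid. Take Rxy, Rxz and set V(p)={w : Ryw}. Then □p at y so ◇□p at x, so □◇p at x, so ◇p at z, giving w with Rzw and Ryw.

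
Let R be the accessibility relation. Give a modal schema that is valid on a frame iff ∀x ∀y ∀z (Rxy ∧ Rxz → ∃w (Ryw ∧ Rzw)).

The condition is convergence. The .2 schema ◇□r → □◇r defines it.
Suppose ◇□r→□◇r is valid. Take Rxy, Rxz and set V(r)={w : Ryw}. Then □r at y so ◇□r at x, so □◇r at x, so ◇r at z, giving w with Rzw and Ryw.

◇□r → □◇r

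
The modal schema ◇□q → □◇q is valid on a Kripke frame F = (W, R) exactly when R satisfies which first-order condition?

convergence: ∀x ∀y ∀z (Rxy ∧ Rxz → ∃w (Ryw ∧ Rzw))

Suppose ◇□q→□◇q is valid. Take Rxy, Rxz and set V(q)={w : Ryw}. Then □q at y so ◇□q at x, so □◇q at x, so ◇q at z, giving w with Rzw and Ryw.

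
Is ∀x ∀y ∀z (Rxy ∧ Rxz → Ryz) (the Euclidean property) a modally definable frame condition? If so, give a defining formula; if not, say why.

Yes: it is the Euclidean property, defined by the 5 schema ◇r → □◇r.
Suppose ◇r→□◇r is valid. Take Rxy, Rxz and set V(r)={y}. Then ◇r at x, so □◇r at x, so ◇r at z, so some w with Rzw has r; w=y, i.e. Rzy. By symmetry of the argument, Ryz.

Yes — defined by ◇r → □◇r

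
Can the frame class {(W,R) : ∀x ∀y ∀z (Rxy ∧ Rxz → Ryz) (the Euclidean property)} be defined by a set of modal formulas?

This is a Sahlqvist condition; the 5 axiom ◇r → □◇r defines it.

Yes — defined by ◇r → □◇r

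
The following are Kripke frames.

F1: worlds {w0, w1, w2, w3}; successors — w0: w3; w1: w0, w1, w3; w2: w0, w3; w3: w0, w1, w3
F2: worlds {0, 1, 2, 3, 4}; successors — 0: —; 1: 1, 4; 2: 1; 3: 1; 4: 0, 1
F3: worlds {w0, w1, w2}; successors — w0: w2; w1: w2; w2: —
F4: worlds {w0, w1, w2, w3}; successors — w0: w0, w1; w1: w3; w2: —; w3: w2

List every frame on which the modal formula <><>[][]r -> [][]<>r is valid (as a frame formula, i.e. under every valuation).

The schema corresponds to a generalized confluence (Geach) condition: forall x forall y forall z ((x R^2 y & x R^2 z) -> exists w (y R^2 w & zRw)).
F1: condition met.
F2: fails — 1R²0, 1R²0 but no w with 0R²w and 0Rw.
F3: condition met.
F4: fails — w0R²w0, w0R²w3 but no w with w0R²w and w3Rw.

F1, F3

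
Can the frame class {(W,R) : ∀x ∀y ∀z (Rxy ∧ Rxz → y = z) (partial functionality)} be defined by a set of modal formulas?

Yes: it is partial functionality, defined by the CD schema ◇p → □p.

Yes, by ◇p → □p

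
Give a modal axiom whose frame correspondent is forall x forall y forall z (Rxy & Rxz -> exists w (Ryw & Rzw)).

◇□r → □◇r

This is convergence; the standard corresponding axiom is .2: ◇□r → □◇r.
Suppose ◇□r→□◇r is valid. Take Rxy, Rxz and set V(r)={w : Ryw}. Then □r at y so ◇□r at x, so □◇r at x, so ◇r at z, giving w with Rzw and Ryw.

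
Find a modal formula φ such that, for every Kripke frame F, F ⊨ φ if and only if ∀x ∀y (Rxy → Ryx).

A defining formula is p → □◇p (the B axiom).
Suppose p→□◇p is valid. Take Rxy and set V(p)={x}. Then p at x, so □◇p at x, so ◇p at y, so some z with Ryz has p; z=x, i.e. Ryx.

p → □◇p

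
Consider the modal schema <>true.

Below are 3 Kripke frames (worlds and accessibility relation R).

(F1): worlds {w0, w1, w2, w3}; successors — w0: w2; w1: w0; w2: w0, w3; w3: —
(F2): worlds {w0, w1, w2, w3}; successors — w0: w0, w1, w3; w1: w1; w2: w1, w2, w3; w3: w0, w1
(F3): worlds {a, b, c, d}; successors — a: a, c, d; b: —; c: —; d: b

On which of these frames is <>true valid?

(F2)

Frame correspondent (Sahlqvist): forall x exists y Rxy — i.e. seriality.
(F1): fails — world w3 has no successor.
(F2): condition met.
(F3): fails — world b has no successor.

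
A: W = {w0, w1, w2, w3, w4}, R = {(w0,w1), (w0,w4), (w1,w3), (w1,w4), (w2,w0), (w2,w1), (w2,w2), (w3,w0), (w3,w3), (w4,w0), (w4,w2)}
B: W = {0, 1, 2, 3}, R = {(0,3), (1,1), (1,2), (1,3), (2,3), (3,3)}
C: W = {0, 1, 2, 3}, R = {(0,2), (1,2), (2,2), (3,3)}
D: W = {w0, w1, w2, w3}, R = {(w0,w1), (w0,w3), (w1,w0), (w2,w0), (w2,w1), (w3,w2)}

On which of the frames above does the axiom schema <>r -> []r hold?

C

The schema corresponds to partial functionality: forall x forall y forall z (Rxy & Rxz -> y = z).
A: fails — w0 sees both w1 and w4.
B: fails — 1 sees both 1 and 2.
C: ✓.
D: fails — w0 sees both w1 and w3.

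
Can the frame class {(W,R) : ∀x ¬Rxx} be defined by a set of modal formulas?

No

If a class were modally definable it would be closed under surjective bounded morphisms (Goldblatt–Thomason).
The 5-cycle (worlds 0,1,2,3,4 with 0→1→2→3→4→0) is irreflexive, and the map sending every world to a single reflexive point • is a surjective bounded morphism (forth: every edge maps to (•,•); back: every world has a successor). So any modal formula valid on the 5-cycle is also valid on the reflexive point, which is not irreflexive.
Hence irreflexivity is not modally definable.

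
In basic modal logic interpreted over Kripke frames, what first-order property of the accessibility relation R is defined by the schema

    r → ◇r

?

This is frame-equivalent to □r → r (substitute ¬r for r and contrapose).
Suppose □r→r is valid. At any x set V(r)={w : Rxw}. Then □r holds at x, so r holds at x, i.e. Rxx.

Reflexivity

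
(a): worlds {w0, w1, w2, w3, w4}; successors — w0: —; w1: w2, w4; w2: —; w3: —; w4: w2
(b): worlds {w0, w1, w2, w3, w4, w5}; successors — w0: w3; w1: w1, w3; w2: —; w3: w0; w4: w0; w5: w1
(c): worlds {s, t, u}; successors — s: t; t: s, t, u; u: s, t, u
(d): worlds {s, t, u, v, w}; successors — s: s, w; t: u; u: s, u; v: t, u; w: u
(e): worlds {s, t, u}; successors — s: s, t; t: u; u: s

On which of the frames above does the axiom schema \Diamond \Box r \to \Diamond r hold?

The schema corresponds to a generalized confluence (Geach) condition: \forall x \forall y (xRy \to \exists w (yRw \wedge xRw)).
(a): fails — w1Rw2 but no w with w2Rw and w1Rw.
(b): fails — w0Rw3 but no w with w3Rw and w0Rw.
(c): holds.
(d): fails — sRw but no w* with wRw* and sRw*.
(e): fails — sRt but no w with tRw and sRw.
Valid on: (c).

(c)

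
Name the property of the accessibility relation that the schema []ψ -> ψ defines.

reflexivity: forall x Rxx

Suppose □ψ→ψ is valid. At any x set V(ψ)={w : Rxw}. Then □ψ holds at x, so ψ holds at x, i.e. Rxx.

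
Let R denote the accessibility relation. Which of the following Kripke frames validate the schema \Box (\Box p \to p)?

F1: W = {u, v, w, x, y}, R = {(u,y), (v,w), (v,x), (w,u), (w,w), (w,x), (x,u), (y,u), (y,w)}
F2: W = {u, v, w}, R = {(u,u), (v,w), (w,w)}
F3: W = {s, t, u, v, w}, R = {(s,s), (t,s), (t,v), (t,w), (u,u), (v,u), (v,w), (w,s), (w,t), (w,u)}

Frame correspondent (Sahlqvist): \forall x \forall y (Rxy \to Ryy) — i.e. shift-reflexivity.
F1: fails — Rwu but not Ruu.
F2: condition met.
F3: fails — Rwt but not Rtt.

F2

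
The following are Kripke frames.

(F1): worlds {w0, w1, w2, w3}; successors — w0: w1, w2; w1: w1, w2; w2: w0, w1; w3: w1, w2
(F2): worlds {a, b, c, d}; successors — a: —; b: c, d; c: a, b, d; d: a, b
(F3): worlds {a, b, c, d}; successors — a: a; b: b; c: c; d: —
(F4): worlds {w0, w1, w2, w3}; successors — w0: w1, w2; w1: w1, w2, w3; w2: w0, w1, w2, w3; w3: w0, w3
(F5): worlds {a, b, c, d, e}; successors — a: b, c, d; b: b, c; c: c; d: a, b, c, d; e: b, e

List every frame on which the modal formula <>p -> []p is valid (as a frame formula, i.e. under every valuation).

(F3)

Frame correspondent (Sahlqvist): forall x forall y forall z (Rxy & Rxz -> y = z) — i.e. partial functionality.
(F1): fails — w0 sees both w1 and w2.
(F2): fails — b sees both c and d.
(F3): condition met.
(F4): fails — w0 sees both w1 and w2.
(F5): fails — a sees both b and c.
Valid on: (F3).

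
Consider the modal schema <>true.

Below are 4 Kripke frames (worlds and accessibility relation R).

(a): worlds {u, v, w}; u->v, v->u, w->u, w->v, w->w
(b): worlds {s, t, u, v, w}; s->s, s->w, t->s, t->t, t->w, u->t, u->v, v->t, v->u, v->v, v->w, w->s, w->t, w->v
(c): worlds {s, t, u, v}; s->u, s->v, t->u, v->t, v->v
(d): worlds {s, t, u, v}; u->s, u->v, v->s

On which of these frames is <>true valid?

(a), (b)

The schema corresponds to seriality: forall x exists y Rxy.
(a): ✓.
(b): ✓.
(c): fails — world u has no successor.
(d): fails — world s has no successor.
Valid on: (a), (b).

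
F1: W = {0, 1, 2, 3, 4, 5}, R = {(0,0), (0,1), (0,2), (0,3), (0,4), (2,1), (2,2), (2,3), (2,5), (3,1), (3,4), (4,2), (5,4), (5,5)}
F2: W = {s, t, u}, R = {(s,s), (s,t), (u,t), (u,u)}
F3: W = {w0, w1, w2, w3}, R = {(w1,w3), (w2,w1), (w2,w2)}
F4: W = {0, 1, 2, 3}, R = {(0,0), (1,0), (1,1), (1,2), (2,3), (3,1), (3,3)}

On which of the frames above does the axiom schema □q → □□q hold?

Frame correspondent (Sahlqvist): ∀x ∀y ∀z (Rxy ∧ Ryz → Rxz) — i.e. transitivity.
F1: fails — R34 and R42 but not R32.
F2: satisfies the condition.
F3: fails — Rw2w1 and Rw1w3 but not Rw2w3.
F4: fails — R31 and R10 but not R30.
Valid on: F2.

F2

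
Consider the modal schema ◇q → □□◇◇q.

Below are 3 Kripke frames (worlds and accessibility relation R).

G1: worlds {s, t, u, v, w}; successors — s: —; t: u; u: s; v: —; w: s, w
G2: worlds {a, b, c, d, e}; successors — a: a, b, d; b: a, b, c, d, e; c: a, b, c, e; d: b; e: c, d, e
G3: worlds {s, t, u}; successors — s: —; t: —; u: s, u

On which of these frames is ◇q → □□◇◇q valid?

Frame correspondent (Sahlqvist): ∀x ∀y ∀z ((xRy ∧ xR²z) → ∃w (y = w ∧ zR²w)) — i.e. a generalized confluence (Geach) condition.
G1: fails — tRu, tR²s but no w* with u=w* and sR²w*.
G2: condition met.
G3: fails — uRs, uR²s but no w with s=w and sR²w.
Valid on: G2.

G2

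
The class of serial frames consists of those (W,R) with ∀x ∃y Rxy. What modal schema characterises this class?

□s → ◇s

A defining formula is □s → ◇s (the D axiom).
Suppose □s→◇s is valid. At any x set V(s)=W. Then □s at x, so ◇s at x, so x has a successor.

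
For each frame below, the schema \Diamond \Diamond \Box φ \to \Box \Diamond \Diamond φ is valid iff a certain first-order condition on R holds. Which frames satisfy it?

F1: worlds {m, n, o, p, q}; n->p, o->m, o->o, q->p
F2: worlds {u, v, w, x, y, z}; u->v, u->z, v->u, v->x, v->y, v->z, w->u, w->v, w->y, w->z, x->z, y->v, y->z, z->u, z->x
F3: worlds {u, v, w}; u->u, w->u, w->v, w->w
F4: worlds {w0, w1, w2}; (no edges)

F4

Frame correspondent (Sahlqvist): \forall x \forall y \forall z ((x R^2 y \wedge xRz) \to \exists w (yRw \wedge z R^2 w)) — i.e. a generalized confluence (Geach) condition.
F1: fails — oR²m, oRm but no w with mRw and mR²w.
F2: fails — uR²z, uRz but no t with zRt and zR²t.
F3: fails — wR²u, wRv but no t with uRt and vR²t.
F4: ✓.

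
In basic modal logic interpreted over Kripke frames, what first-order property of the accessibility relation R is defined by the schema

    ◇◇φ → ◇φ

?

Transitivity

Replacing φ by ¬φ and contraposing gives the equivalent schema □φ → □□φ.
Suppose □φ→□□φ is valid. Take Rxy, Ryz and set V(φ)={w : Rxw}. Then □φ at x, so □□φ at x, so □φ at y, so φ at z, i.e. Rxz.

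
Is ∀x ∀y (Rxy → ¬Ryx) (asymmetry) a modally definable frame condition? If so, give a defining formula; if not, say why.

Not definable by any modal formula

Modal frame validity is preserved under surjective bounded morphisms.
The 4-cycle (worlds a,b,c,d with a→b→c→d→a) is asymmetric. Mapping every world to a single reflexive point • is a surjective bounded morphism, and the reflexive point is not asymmetric (R•• but asymmetry requires ¬R••).
Hence asymmetry is not modally definable.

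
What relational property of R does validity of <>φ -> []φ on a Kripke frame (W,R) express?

partial functionality: forall x forall y forall z (Rxy & Rxz -> y = z)

Suppose ◇φ→□φ is valid. Take Rxy, Rxz and set V(φ)={y}. Then ◇φ at x, so □φ at x, so φ at z, i.e. z=y.
Conversely, any frame satisfying forall x forall y forall z (Rxy & Rxz -> y = z) validates the schema.
So the correspondent is partial functionality.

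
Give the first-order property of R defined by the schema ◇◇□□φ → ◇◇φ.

This is a Sahlqvist (Geach-type) schema ◇^2□^2φ → □^0◇^2φ.
Minimal-valuation argument: fix x; take any y with xR^2y and any z with xR^0z. Set V(φ) to the set of worlds R-reachable from y in exactly 2 steps. Then □^2φ holds at y, so the antecedent holds at x; validity forces ◇^2φ at z, giving a w with zR^2w and yR^2w.
First-order correspondent: ∀x ∀y (xR²y → ∃w (yR²w ∧ xR²w)).

∀x ∀y (xR²y → ∃w (yR²w ∧ xR²w))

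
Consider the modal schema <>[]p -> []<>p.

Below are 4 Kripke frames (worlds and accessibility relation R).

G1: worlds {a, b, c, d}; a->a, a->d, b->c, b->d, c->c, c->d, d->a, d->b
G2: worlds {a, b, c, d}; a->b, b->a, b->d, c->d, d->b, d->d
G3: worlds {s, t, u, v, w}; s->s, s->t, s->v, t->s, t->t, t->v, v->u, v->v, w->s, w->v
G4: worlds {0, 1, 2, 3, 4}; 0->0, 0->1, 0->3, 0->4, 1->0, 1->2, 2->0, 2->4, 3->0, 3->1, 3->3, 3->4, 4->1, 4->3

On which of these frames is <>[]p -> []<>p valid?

G2

This is the axiom for convergence; its first-order frame correspondent is forall x forall y forall z (Rxy & Rxz -> exists w (Ryw & Rzw)).
G1: fails — Rbc and Rbd but c and d have no common successor.
G2: holds.
G3: fails — Rvv and Rvu but v and u have no common successor.
G4: fails — R01 and R04 but 1 and 4 have no common successor.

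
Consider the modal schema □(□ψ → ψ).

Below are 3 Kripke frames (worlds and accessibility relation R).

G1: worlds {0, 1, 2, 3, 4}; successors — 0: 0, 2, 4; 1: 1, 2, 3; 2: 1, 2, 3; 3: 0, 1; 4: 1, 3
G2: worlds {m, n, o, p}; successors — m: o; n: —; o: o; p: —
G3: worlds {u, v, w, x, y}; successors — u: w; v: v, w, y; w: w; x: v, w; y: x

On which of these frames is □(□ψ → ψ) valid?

G2

The schema corresponds to shift-reflexivity: ∀x ∀y (Rxy → Ryy).
G1: fails — R23 but not R33.
G2: holds.
G3: fails — Ryx but not Rxx.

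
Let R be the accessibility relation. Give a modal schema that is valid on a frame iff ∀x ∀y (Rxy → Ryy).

This is shift-reflexivity; the standard corresponding axiom is T□: □(□s → s).
Suppose □(□s→s) is valid. Take Rxy and set V(s)={w : Ryw}. Then at y, □s holds; since □(□s→s) at x, □s→s at y, so s at y, i.e. Ryy.

□(□s → s)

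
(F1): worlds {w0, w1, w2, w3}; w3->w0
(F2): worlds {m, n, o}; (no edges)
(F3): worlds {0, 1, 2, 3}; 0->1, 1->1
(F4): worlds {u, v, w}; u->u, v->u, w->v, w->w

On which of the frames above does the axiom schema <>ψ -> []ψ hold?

The schema corresponds to partial functionality: forall x forall y forall z (Rxy & Rxz -> y = z).
(F1): ✓.
(F2): ✓.
(F3): ✓.
(F4): fails — w sees both v and w.

(F1), (F2), (F3)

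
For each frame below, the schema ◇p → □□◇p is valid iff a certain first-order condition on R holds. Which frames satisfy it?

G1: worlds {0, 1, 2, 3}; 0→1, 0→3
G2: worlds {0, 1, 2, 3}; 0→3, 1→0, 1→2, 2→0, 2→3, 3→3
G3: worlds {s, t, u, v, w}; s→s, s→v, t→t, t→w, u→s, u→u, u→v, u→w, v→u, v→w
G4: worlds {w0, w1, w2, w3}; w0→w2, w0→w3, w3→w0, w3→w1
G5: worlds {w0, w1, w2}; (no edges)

Frame correspondent (Sahlqvist): ∀x ∀y ∀z ((xRy ∧ xR²z) → ∃w (y = w ∧ zRw)) — i.e. a generalized confluence (Geach) condition.
G1: holds.
G2: fails — 1R0, 1R²0 but no w with 0=w and 0Rw.
G3: fails — sRs, sR²v but no w* with s=w* and vRw*.
G4: fails — w0Rw2, w0R²w1 but no w with w2=w and w1Rw.
G5: holds.
Valid on: G1, G5.

G1, G5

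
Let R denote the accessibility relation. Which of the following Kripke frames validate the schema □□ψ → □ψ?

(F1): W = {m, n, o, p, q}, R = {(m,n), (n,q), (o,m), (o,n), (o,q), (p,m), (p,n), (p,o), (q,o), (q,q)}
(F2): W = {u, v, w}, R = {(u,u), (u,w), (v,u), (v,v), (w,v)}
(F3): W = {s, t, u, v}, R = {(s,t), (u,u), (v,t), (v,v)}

(F2)

The schema corresponds to density: ∀x ∀y (Rxy → ∃z (Rxz ∧ Rzy)).
(F1): fails — Rom but no z with Roz and Rzm.
(F2): satisfies the condition.
(F3): fails — Rst but no z with Rsz and Rzt.
Valid on: (F2).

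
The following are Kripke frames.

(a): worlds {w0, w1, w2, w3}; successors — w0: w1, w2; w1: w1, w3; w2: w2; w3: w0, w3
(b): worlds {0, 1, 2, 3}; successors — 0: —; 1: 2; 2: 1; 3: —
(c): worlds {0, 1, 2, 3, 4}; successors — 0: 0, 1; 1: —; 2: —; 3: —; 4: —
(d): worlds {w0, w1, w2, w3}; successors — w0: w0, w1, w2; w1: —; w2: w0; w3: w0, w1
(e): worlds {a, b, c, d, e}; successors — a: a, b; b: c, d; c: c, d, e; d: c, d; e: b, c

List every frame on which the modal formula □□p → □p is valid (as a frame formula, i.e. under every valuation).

(a), (c), (d)

This is the axiom for density; its first-order frame correspondent is ∀x ∀y (Rxy → ∃z (Rxz ∧ Rzy)).
(a): satisfies the condition.
(b): fails — R12 but no z with R1z and Rz2.
(c): satisfies the condition.
(d): satisfies the condition.
(e): fails — Reb but no z with Rez and Rzb.
Valid on: (a), (c), (d).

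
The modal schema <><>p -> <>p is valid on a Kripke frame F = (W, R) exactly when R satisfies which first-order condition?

transitivity: forall x forall y forall z (Rxy & Ryz -> Rxz)

Replacing p by ¬p and contraposing gives the equivalent schema □p → □□p.
Suppose □p→□□p is valid. Take Rxy, Ryz and set V(p)={w : Rxw}. Then □p at x, so □□p at x, so □p at y, so p at z, i.e. Rxz.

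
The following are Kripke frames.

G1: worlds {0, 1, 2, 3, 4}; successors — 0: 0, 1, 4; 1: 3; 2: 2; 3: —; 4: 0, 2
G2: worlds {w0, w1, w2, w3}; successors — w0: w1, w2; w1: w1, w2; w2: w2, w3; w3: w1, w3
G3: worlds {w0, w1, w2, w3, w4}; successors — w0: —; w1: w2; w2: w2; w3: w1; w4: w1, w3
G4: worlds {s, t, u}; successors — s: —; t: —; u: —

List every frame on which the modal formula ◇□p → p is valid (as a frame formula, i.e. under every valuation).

Frame correspondent (Sahlqvist): ∀x ∀y (Rxy → Ryx) — i.e. symmetry.
G1: fails — R01 but not R10.
G2: fails — Rw1w2 but not Rw2w1.
G3: fails — Rw1w2 but not Rw2w1.
G4: condition met.

G4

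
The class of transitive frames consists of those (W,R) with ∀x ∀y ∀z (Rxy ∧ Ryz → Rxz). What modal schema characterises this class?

This is transitivity; the standard corresponding axiom is 4: □ψ → □□ψ.
Suppose □ψ→□□ψ is valid. Take Rxy, Ryz and set V(ψ)={w : Rxw}. Then □ψ at x, so □□ψ at x, so □ψ at y, so ψ at z, i.e. Rxz.

□ψ → □□ψ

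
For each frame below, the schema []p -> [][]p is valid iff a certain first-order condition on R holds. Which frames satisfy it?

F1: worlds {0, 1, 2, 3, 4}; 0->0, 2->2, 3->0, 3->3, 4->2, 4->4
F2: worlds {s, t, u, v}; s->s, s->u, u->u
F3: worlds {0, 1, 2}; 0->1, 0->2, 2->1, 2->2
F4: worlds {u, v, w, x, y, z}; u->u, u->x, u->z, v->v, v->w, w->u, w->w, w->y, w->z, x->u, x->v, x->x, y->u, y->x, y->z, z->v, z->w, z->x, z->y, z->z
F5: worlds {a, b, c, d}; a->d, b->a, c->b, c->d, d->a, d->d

The schema corresponds to transitivity: forall x forall y forall z (Rxy & Ryz -> Rxz).
F1: holds.
F2: holds.
F3: holds.
F4: fails — Ryx and Rxv but not Ryv.
F5: fails — Rcd and Rda but not Rca.

F1, F2, F3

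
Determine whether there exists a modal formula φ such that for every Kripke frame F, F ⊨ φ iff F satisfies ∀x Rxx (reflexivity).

Yes: it is reflexivity, defined by the T schema □q → q.
Suppose □q→q is valid. At any x set V(q)={w : Rxw}. Then □q holds at x, so q holds at x, i.e. Rxx.

Yes, by □q → q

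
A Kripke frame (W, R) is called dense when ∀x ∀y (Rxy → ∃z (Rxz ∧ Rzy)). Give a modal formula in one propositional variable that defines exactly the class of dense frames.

□□ψ → □ψ

The condition is density. The C4 schema □□ψ → □ψ defines it.
Suppose □□ψ→□ψ is valid. Take Rxy and set V(ψ)={w : xR²w}. Then □□ψ at x, so □ψ at x, so ψ at y, i.e. ∃z(Rxz∧Rzy).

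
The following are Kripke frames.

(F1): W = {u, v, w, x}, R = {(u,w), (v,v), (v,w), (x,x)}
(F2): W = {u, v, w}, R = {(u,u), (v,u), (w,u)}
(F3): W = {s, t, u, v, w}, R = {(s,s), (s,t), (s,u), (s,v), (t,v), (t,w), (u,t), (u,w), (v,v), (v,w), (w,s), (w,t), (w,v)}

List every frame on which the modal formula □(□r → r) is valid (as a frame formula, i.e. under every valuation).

This is the axiom for shift-reflexivity; its first-order frame correspondent is ∀x ∀y (Rxy → Ryy).
(F1): fails — Ruw but not Rww.
(F2): ✓.
(F3): fails — Rwt but not Rtt.

(F2)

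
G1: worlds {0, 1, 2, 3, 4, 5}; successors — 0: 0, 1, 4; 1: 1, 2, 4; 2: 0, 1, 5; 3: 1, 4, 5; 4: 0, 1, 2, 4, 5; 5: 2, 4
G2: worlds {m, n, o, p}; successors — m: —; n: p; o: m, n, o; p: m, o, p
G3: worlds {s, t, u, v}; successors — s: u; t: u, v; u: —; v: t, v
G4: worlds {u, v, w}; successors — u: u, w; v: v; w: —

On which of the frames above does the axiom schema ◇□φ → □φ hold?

none

The schema corresponds to the Euclidean property: ∀x ∀y ∀z (Rxy ∧ Rxz → Ryz).
G1: fails — R01 and R00 but not R10.
G2: fails — Ron and Ron but not Rnn.
G3: fails — Rsu and Rsu but not Ruu.
G4: fails — Ruw and Ruw but not Rww.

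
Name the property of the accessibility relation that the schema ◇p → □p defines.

partial functionality: ∀x ∀y ∀z (Rxy ∧ Rxz → y = z)

Suppose ◇p→□p is valid. Take Rxy, Rxz and set V(p)={y}. Then ◇p at x, so □p at x, so p at z, i.e. z=y.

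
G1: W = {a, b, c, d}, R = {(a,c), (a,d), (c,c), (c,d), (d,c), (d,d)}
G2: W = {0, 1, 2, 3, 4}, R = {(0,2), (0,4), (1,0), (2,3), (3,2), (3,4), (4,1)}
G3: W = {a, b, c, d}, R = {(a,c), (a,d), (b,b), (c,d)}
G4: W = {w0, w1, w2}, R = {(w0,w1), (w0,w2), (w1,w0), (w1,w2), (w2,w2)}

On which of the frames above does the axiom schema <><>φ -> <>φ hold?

Frame correspondent (Sahlqvist): forall x forall y forall z (Rxy & Ryz -> Rxz) — i.e. transitivity.
G1: holds.
G2: fails — R10 and R02 but not R12.
G3: holds.
G4: fails — Rw1w0 and Rw0w1 but not Rw1w1.
Valid on: G1, G3.

G1, G3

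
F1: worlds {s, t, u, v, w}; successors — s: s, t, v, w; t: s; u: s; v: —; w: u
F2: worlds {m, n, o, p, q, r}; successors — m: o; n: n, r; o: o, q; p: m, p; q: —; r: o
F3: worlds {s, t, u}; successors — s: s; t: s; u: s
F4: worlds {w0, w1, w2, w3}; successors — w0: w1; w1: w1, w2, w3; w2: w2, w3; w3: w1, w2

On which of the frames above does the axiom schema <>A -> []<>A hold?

F3

This is the axiom for the Euclidean property; its first-order frame correspondent is forall x forall y forall z (Rxy & Rxz -> Ryz).
F1: fails — Rsv and Rsv but not Rvv.
F2: fails — Rnr and Rnn but not Rrn.
F3: condition met.
F4: fails — Rw1w2 and Rw1w1 but not Rw2w1.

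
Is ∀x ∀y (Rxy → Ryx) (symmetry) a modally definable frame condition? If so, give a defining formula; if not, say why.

Definable; r → □◇r defines it

This is a Sahlqvist condition; the B axiom r → □◇r defines it.
Suppose r→□◇r is valid. Take Rxy and set V(r)={x}. Then r at x, so □◇r at x, so ◇r at y, so some z with Ryz has r; z=x, i.e. Ryx.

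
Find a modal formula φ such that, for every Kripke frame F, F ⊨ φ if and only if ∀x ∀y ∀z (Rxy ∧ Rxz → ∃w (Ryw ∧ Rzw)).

A defining formula is ◇□s → □◇s (the .2 axiom).
Suppose ◇□s→□◇s is valid. Take Rxy, Rxz and set V(s)={w : Ryw}. Then □s at y so ◇□s at x, so □◇s at x, so ◇s at z, giving w with Rzw and Ryw.

◇□s → □◇s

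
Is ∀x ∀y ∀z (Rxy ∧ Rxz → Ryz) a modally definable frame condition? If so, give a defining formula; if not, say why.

Yes — defined by ◇p → □◇p

The condition is the Euclidean property. A defining modal formula is ◇p → □◇p.
Suppose ◇p→□◇p is valid. Take Rxy, Rxz and set V(p)={y}. Then ◇p at x, so □◇p at x, so ◇p at z, so some w with Rzw has p; w=y, i.e. Rzy. By symmetry of the argument, Ryz.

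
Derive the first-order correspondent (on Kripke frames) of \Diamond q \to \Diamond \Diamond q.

\forall x \forall y (xRy \to \exists w (y = w \wedge x R^2 w))

This is a Sahlqvist (Geach-type) schema ◇^1□^0q → □^0◇^2q.
First-order correspondent: \forall x \forall y (xRy \to \exists w (y = w \wedge x R^2 w)).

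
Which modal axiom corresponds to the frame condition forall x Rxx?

This is reflexivity; the standard corresponding axiom is T: □q → q.
Suppose □q→q is valid. At any x set V(q)={w : Rxw}. Then □q holds at x, so q holds at x, i.e. Rxx.

□q → q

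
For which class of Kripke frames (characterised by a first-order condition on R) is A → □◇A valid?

symmetry

Suppose A→□◇A is valid. Take Rxy and set V(A)={x}. Then A at x, so □◇A at x, so ◇A at y, so some z with Ryz has A; z=x, i.e. Ryx.
Conversely, any frame satisfying ∀x ∀y (Rxy → Ryx) validates the schema.
So the correspondent is symmetry.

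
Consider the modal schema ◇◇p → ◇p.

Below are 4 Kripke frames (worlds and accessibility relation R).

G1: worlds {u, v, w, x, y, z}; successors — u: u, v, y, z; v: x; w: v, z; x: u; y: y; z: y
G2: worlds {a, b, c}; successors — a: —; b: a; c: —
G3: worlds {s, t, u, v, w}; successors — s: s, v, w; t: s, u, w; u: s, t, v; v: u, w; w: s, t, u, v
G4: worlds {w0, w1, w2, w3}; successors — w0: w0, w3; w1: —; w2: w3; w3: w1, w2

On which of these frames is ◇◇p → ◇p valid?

G2

This is the axiom for transitivity; its first-order frame correspondent is ∀x ∀y ∀z (Rxy ∧ Ryz → Rxz).
G1: fails — Ruv and Rvx but not Rux.
G2: ✓.
G3: fails — Ruv and Rvw but not Ruw.
G4: fails — Rw3w2 and Rw2w3 but not Rw3w3.
Valid on: G2.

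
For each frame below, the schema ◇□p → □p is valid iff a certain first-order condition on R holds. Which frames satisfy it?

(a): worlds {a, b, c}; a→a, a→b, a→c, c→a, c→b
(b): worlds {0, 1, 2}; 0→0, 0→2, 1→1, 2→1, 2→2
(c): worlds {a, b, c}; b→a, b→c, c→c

none

The schema corresponds to the Euclidean property: ∀x ∀y ∀z (Rxy ∧ Rxz → Ryz).
(a): fails — Rab and Rab but not Rbb.
(b): fails — R02 and R00 but not R20.
(c): fails — Rba and Rba but not Raa.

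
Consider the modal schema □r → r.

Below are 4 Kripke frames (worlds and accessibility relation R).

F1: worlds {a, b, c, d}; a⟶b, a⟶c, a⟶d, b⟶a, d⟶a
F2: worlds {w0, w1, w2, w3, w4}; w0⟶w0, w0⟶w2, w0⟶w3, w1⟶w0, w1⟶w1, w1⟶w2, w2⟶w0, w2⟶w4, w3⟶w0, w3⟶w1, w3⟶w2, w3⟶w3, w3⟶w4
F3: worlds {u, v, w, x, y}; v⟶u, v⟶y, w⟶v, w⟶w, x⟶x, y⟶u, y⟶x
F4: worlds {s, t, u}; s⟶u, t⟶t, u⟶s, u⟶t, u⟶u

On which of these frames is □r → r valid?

Frame correspondent (Sahlqvist): ∀x Rxx — i.e. reflexivity.
F1: fails — world a does not see itself.
F2: fails — world w2 does not see itself.
F3: fails — world u does not see itself.
F4: fails — world s does not see itself.

none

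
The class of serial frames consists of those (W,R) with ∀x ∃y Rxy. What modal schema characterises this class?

□s → ◇s

The condition is seriality. The D schema □s → ◇s defines it.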